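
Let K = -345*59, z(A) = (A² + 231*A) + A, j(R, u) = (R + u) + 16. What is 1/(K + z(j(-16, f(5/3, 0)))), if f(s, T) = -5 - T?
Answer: -1/21490 ≈ -4.6533e-5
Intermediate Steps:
j(R, u) = 16 + R + u
z(A) = A² + 232*A
K = -20355
1/(K + z(j(-16, f(5/3, 0)))) = 1/(-20355 + (16 - 16 + (-5 - 1*0))*(232 + (16 - 16 + (-5 - 1*0)))) = 1/(-20355 + (16 - 16 + (-5 + 0))*(232 + (16 - 16 + (-5 + 0)))) = 1/(-20355 + (16 - 16 - 5)*(232 + (16 - 16 - 5))) = 1/(-20355 - 5*(232 - 5)) = 1/(-20355 - 5*227) = 1/(-20355 - 1135) = 1/(-21490) = -1/21490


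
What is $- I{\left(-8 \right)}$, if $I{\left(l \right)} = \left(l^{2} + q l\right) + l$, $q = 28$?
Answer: $168$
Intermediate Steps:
$I{\left(l \right)} = l^{2} + 29 l$ ($I{\left(l \right)} = \left(l^{2} + 28 l\right) + l = l^{2} + 29 l$)
$- I{\left(-8 \right)} = - \left(-8\right) \left(29 - 8\right) = - \left(-8\right) 21 = \left(-1\right) \left(-168\right) = 168$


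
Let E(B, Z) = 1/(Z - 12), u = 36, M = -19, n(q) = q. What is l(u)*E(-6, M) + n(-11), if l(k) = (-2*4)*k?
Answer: -53/31 ≈ -1.7097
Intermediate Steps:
l(k) = -8*k
E(B, Z) = 1/(-12 + Z)
l(u)*E(-6, M) + n(-11) = (-8*36)/(-12 - 19) - 11 = -288/(-31) - 11 = -288*(-1/31) - 11 = 288/31 - 11 = -53/31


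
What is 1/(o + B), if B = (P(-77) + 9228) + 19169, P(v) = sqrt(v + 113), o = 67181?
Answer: 1/95584 ≈ 1.0462e-5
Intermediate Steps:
P(v) = sqrt(113 + v)
B = 28403 (B = (sqrt(113 - 77) + 9228) + 19169 = (sqrt(36) + 9228) + 19169 = (6 + 9228) + 19169 = 9234 + 19169 = 28403)
1/(o + B) = 1/(67181 + 28403) = 1/95584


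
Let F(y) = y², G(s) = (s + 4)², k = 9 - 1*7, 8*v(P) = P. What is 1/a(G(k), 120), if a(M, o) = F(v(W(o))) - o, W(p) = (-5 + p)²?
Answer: 64/174892945 ≈ 3.6594e-7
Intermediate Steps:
v(P) = P/8
k = 2 (k = 9 - 7 = 2)
G(s) = (4 + s)²
a(M, o) = -o + (-5 + o)⁴/64 (a(M, o) = ((-5 + o)²/8)² - o = (-5 + o)⁴/64 - o = -o + (-5 + o)⁴/64)
1/a(G(k), 120) = 1/(-1*120 + (-5 + 120)⁴/64) = 1/(-120 + (1/64)*115⁴) = 1/(-120 + (1/64)*174900625) = 1/(-120 + 174900625/64) = 1/(174892945/64) = 64/174892945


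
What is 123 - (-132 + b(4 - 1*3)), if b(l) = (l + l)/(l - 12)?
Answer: 2807/11 ≈ 255.18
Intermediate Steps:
b(l) = 2*l/(-12 + l) (b(l) = (2*l)/(-12 + l) = 2*l/(-12 + l))
123 - (-132 + b(4 - 1*3)) = 123 - (-132 + 2*(4 - 1*3)/(-12 + (4 - 1*3))) = 123 - (-132 + 2*(4 - 3)/(-12 + (4 - 3))) = 123 - (-132 + 2*1/(-12 + 1)) = 123 - (-132 + 2*1/(-11)) = 123 - (-132 + 2*1*(-1/11)) = 123 - (-132 - 2/11) = 123 - 1*(-1454/11) = 123 + 1454/11 = 2807/11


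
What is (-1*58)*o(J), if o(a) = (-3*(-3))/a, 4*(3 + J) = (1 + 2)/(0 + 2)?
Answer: 1392/7 ≈ 198.86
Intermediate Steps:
J = -21/8 (J = -3 + ((1 + 2)/(0 + 2))/4 = -3 + (3/2)/4 = -3 + (3*(1/2))/4 = -3 + (1/4)*(3/2) = -3 + 3/8 = -21/8 ≈ -2.6250)
o(a) = 9/a
(-1*58)*o(J) = (-1*58)*(9/(-21/8)) = -522*(-8)/21 = -58*(-24/7) = 1392/7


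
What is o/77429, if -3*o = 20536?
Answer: -20536/232287 ≈ -0.088408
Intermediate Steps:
o = -20536/3 (o = -1/3*20536 = -20536/3 ≈ -6845.3)
o/77429 = -20536/3/77429 = -20536/3*1/77429 = -20536/232287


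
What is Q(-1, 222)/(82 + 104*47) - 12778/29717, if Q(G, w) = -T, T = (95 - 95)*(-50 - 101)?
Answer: -12778/29717 ≈ -0.42999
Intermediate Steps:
T = 0 (T = 0*(-151) = 0)
Q(G, w) = 0 (Q(G, w) = -1*0 = 0)
Q(-1, 222)/(82 + 104*47) - 12778/29717 = 0/(82 + 104*47) - 12778/29717 = 0/(82 + 4888) - 12778*1/29717 = 0/4970 - 12778/29717 = 0*(1/4970) - 12778/29717 = 0 - 12778/29717 = -12778/29717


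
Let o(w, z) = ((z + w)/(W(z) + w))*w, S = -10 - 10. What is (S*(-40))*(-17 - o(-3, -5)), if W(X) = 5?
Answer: -23200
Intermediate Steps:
S = -20
o(w, z) = w*(w + z)/(5 + w) (o(w, z) = ((z + w)/(5 + w))*w = ((w + z)/(5 + w))*w = w*(w + z)/(5 + w))
(S*(-40))*(-17 - o(-3, -5)) = (-20*(-40))*(-17 - (-3)*(-3 - 5)/(5 - 3)) = 800*(-17 - (-3)*(-8)/2) = 800*(-17 - 1*12) = 800*(-17 - 12) = 800*(-29) = -23200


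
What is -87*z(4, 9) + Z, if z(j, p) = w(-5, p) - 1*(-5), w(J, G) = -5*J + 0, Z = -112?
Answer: -2722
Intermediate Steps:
w(J, G) = -5*J
z(j, p) = 30 (z(j, p) = -5*(-5) - 1*(-5) = 25 + 5 = 30)
-87*z(4, 9) + Z = -87*30 - 112 = -2610 - 112 = -2722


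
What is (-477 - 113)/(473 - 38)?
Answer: -118/87 ≈ -1.3563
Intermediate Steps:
(-477 - 113)/(473 - 38) = -590/435 = -590*1/435 = -118/87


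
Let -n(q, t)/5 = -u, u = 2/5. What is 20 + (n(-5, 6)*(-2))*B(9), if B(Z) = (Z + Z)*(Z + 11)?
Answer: -1420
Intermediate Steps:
B(Z) = 2*Z*(11 + Z) (B(Z) = (2*Z)*(11 + Z) = 2*Z*(11 + Z))
u = ⅖ (u = 2*(⅕) = ⅖ ≈ 0.40000)
n(q, t) = 2 (n(q, t) = -(-5)*2/5 = -5*(-⅖) = 2)
20 + (n(-5, 6)*(-2))*B(9) = 20 + (2*(-2))*(2*9*(11 + 9)) = 20 - 8*9*20 = 20 - 4*360 = 20 - 1440 = -1420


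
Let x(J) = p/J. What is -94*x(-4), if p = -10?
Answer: -235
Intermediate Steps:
x(J) = -10/J
-94*x(-4) = -(-940)/(-4) = -(-940)*(-1)/4 = -94*5/2 = -235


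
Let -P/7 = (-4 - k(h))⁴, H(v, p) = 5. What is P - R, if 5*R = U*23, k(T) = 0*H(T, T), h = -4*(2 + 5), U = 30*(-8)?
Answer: -688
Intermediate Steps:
U = -240
h = -28 (h = -4*7 = -28)
k(T) = 0 (k(T) = 0*5 = 0)
P = -1792 (P = -7*(-4 - 1*0)⁴ = -7*(-4 + 0)⁴ = -7*(-4)⁴ = -7*256 = -1792)
R = -1104 (R = (-240*23)/5 = (⅕)*(-5520) = -1104)
P - R = -1792 - 1*(-1104) = -1792 + 1104 = -688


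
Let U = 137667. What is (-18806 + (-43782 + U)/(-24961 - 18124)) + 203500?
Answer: 1591489421/8617 ≈ 1.8469e+5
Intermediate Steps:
(-18806 + (-43782 + U)/(-24961 - 18124)) + 203500 = (-18806 + (-43782 + 137667)/(-24961 - 18124)) + 203500 = (-18806 + 93885/(-43085)) + 203500 = (-18806 + 93885*(-1/43085)) + 203500 = (-18806 - 18777/8617) + 203500 = -162070079/8617 + 203500 = 1591489421/8617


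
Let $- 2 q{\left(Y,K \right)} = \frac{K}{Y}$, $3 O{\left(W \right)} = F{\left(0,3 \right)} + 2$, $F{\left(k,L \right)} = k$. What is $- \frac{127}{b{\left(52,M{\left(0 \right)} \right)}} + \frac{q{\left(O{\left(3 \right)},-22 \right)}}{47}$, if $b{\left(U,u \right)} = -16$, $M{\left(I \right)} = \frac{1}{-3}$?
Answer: $\frac{6233}{752} \approx 8.2886$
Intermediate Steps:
$M{\left(I \right)} = - \frac{1}{3}$
$O{\left(W \right)} = \frac{2}{3}$ ($O{\left(W \right)} = \frac{0 + 2}{3} = \frac{1}{3} \cdot 2 = \frac{2}{3}$)
$q{\left(Y,K \right)} = - \frac{K}{2 Y}$ ($q{\left(Y,K \right)} = - \frac{K \frac{1}{Y}}{2} = - \frac{K}{2 Y}$)
$- \frac{127}{b{\left(52,M{\left(0 \right)} \right)}} + \frac{q{\left(O{\left(3 \right)},-22 \right)}}{47} = - \frac{127}{-16} + \frac{\left(- \frac{1}{2}\right) \left(-22\right) \frac{1}{\frac{2}{3}}}{47} = \left(-127\right) \left(- \frac{1}{16}\right) + \left(- \frac{1}{2}\right) \left(-22\right) \frac{3}{2} \cdot \frac{1}{47} = \frac{127}{16} + \frac{33}{2} \cdot \frac{1}{47} = \frac{127}{16} + \frac{33}{94} = \frac{6233}{752}$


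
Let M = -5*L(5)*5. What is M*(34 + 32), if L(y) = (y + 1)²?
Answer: -59400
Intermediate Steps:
L(y) = (1 + y)²
M = -900 (M = -5*(1 + 5)²*5 = -5*6²*5 = -5*36*5 = -180*5 = -900)
M*(34 + 32) = -900*(34 + 32) = -900*66 = -59400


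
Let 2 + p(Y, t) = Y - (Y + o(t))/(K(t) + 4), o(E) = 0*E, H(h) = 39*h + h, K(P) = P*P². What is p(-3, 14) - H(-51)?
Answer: 1864061/916 ≈ 2035.0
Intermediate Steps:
K(P) = P³
H(h) = 40*h
o(E) = 0
p(Y, t) = -2 + Y - Y/(4 + t³) (p(Y, t) = -2 + (Y - (Y + 0)/(t³ + 4)) = -2 + (Y - Y/(4 + t³)) = -2 + Y - Y/(4 + t³))
p(-3, 14) - H(-51) = (-8 - 2*14³ + 3*(-3) - 3*14³)/(4 + 14³) - 40*(-51) = (-8 - 2*2744 - 9 - 3*2744)/(4 + 2744) - 1*(-2040) = (-8 - 5488 - 9 - 8232)/2748 + 2040 = (1/2748)*(-13737) + 2040 = -4579/916 + 2040 = 1864061/916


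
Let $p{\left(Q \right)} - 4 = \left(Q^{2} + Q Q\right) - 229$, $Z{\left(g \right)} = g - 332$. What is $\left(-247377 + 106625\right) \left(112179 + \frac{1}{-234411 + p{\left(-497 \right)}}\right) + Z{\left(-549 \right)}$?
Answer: $- \frac{2047745603018275}{129691} \approx -1.5789 \cdot 10^{10}$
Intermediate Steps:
$Z{\left(g \right)} = -332 + g$ ($Z{\left(g \right)} = g - 332 = -332 + g$)
$p{\left(Q \right)} = -225 + 2 Q^{2}$ ($p{\left(Q \right)} = 4 - \left(229 - Q^{2} - Q Q\right) = 4 + \left(\left(Q^{2} + Q^{2}\right) - 229\right) = 4 + \left(2 Q^{2} - 229\right) = 4 + \left(-229 + 2 Q^{2}\right) = -225 + 2 Q^{2}$)
$\left(-247377 + 106625\right) \left(112179 + \frac{1}{-234411 + p{\left(-497 \right)}}\right) + Z{\left(-549 \right)} = \left(-247377 + 106625\right) \left(112179 + \frac{1}{-234411 - \left(225 - 2 \left(-497\right)^{2}\right)}\right) - 881 = - 140752 \left(112179 + \frac{1}{-234411 + \left(-225 + 2 \cdot 247009\right)}\right) - 881 = - 140752 \left(112179 + \frac{1}{-234411 + \left(-225 + 494018\right)}\right) - 881 = - 140752 \left(112179 + \frac{1}{-234411 + 493793}\right) - 881 = - 140752 \left(112179 + \frac{1}{259382}\right) - 881 = \left(-140752\right) \frac{29097213379}{259382} - 881 = - \frac{2047745488760504}{129691} - 881 = - \frac{2047745603018275}{129691}$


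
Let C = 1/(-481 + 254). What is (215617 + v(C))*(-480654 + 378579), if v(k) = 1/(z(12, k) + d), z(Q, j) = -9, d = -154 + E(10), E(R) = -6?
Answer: -3719538689400/169 ≈ -2.2009e+10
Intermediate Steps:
C = -1/227 (C = 1/(-227) = -1/227 ≈ -0.0044053)
d = -160 (d = -154 - 6 = -160)
v(k) = -1/169 (v(k) = 1/(-9 - 160) = 1/(-169) = -1/169)
(215617 + v(C))*(-480654 + 378579) = (215617 - 1/169)*(-480654 + 378579) = (36439272/169)*(-102075) = -3719538689400/169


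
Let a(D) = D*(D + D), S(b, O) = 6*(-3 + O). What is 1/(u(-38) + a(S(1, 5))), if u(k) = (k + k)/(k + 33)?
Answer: 5/1516 ≈ 0.0032982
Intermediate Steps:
S(b, O) = -18 + 6*O
u(k) = 2*k/(33 + k) (u(k) = (2*k)/(33 + k) = 2*k/(33 + k))
a(D) = 2*D**2 (a(D) = D*(2*D) = 2*D**2)
1/(u(-38) + a(S(1, 5))) = 1/(2*(-38)/(33 - 38) + 2*(-18 + 6*5)**2) = 1/(2*(-38)/(-5) + 2*(-18 + 30)**2) = 1/(2*(-38)*(-1/5) + 2*12**2) = 1/(76/5 + 2*144) = 1/(76/5 + 288) = 1/(1516/5) = 5/1516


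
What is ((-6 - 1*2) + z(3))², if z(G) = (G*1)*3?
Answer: 1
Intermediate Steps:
z(G) = 3*G (z(G) = G*3 = 3*G)
((-6 - 1*2) + z(3))² = ((-6 - 1*2) + 3*3)² = ((-6 - 2) + 9)² = (-8 + 9)² = 1² = 1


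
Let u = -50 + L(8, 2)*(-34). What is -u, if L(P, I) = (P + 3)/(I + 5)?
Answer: 724/7 ≈ 103.43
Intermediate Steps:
L(P, I) = (3 + P)/(5 + I)
u = -724/7 (u = -50 + ((3 + 8)/(5 + 2))*(-34) = -50 + (11/7)*(-34) = -50 - 374/7 = -724/7 ≈ -103.43)
-u = -1*(-724/7) = 724/7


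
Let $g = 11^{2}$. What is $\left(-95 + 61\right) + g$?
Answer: $87$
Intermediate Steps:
$g = 121$
$\left(-95 + 61\right) + g = \left(-95 + 61\right) + 121 = -34 + 121 = 87$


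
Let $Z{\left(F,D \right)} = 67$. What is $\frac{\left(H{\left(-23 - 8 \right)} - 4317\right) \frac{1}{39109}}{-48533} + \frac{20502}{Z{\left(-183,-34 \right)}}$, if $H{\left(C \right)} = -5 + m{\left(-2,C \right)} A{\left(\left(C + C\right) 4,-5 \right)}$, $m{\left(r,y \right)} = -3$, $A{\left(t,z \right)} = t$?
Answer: $\frac{580811595260}{1898077097} \approx 306.0$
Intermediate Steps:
$H{\left(C \right)} = -5 - 24 C$ ($H{\left(C \right)} = -5 - 3 \left(C + C\right) 4 = -5 - 3 \cdot 2 C 4 = -5 - 3 \cdot 8 C = -5 - 24 C$)
$\frac{\left(H{\left(-23 - 8 \right)} - 4317\right) \frac{1}{39109}}{-48533} + \frac{20502}{Z{\left(-183,-34 \right)}} = \frac{\left(\left(-5 - 24 \left(-23 - 8\right)\right) - 4317\right) \frac{1}{39109}}{-48533} + \frac{20502}{67} = \left(\left(-5 - 24 \left(-23 - 8\right)\right) - 4317\right) \frac{1}{39109} \left(- \frac{1}{48533}\right) + 20502 \cdot \frac{1}{67} = \left(\left(-5 - -744\right) - 4317\right) \frac{1}{39109} \left(- \frac{1}{48533}\right) + 306 = \left(\left(-5 + 744\right) - 4317\right) \frac{1}{39109} \left(- \frac{1}{48533}\right) + 306 = \left(739 - 4317\right) \frac{1}{39109} \left(- \frac{1}{48533}\right) + 306 = \left(-3578\right) \frac{1}{39109} \left(- \frac{1}{48533}\right) + 306 = \left(- \frac{3578}{39109}\right) \left(- \frac{1}{48533}\right) + 306 = \frac{3578}{1898077097} + 306 = \frac{580811595260}{1898077097}$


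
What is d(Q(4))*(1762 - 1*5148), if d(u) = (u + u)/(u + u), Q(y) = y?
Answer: -3386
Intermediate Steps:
d(u) = 1 (d(u) = (2*u)/((2*u)) = (2*u)*(1/(2*u)) = 1)
d(Q(4))*(1762 - 1*5148) = 1*(1762 - 1*5148) = 1*(1762 - 5148) = 1*(-3386) = -3386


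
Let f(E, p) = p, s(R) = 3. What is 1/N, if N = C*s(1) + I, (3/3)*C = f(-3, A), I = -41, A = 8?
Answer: -1/17 ≈ -0.058824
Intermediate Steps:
C = 8
N = -17 (N = 8*3 - 41 = 24 - 41 = -17)
1/N = 1/(-17) = -1/17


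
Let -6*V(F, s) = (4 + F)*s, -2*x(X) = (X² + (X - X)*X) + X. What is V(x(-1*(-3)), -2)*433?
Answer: -866/3 ≈ -288.67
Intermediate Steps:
x(X) = -X/2 - X²/2 (x(X) = -((X² + (X - X)*X) + X)/2 = -((X² + 0*X) + X)/2 = -((X² + 0) + X)/2 = -(X² + X)/2 = -(X + X²)/2 = -X/2 - X²/2)
V(F, s) = -s*(4 + F)/6 (V(F, s) = -(4 + F)*s/6 = -s*(4 + F)/6)
V(x(-1*(-3)), -2)*433 = -⅙*(-2)*(4 - (-1*(-3))*(1 - 1*(-3))/2)*433 = -⅙*(-2)*(4 - ½*3*(1 + 3))*433 = -⅙*(-2)*(4 - ½*3*4)*433 = -⅙*(-2)*(4 - 6)*433 = -⅙*(-2)*(-2)*433 = -⅔*433 = -866/3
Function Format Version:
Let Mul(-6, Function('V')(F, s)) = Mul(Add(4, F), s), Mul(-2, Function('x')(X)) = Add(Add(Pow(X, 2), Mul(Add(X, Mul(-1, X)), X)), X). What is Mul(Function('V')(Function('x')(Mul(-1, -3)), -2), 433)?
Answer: Rational(-866, 3) ≈ -288.67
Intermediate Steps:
Function('x')(X) = Add(Mul(Rational(-1, 2), X), Mul(Rational(-1, 2), Pow(X, 2))) (Function('x')(X) = Mul(Rational(-1, 2), Add(Add(Pow(X, 2), Mul(Add(X, Mul(-1, X)), X)), X)) = Mul(Rational(-1, 2), Add(Add(Pow(X, 2), Mul(0, X)), X)) = Mul(Rational(-1, 2), Add(Add(Pow(X, 2), 0), X)) = Mul(Rational(-1, 2), Add(Pow(X, 2), X)) = Mul(Rational(-1, 2), Add(X, Pow(X, 2))) = Add(Mul(Rational(-1, 2), X), Mul(Rational(-1, 2), Pow(X, 2))))
Function('V')(F, s) = Mul(Rational(-1, 6), s, Add(4, F)) (Function('V')(F, s) = Mul(Rational(-1, 6), Mul(Add(4, F), s)) = Mul(Rational(-1, 6), Mul(s, Add(4, F))) = Mul(Rational(-1, 6), s, Add(4, F)))
Mul(Function('V')(Function('x')(Mul(-1, -3)), -2), 433) = Mul(Mul(Rational(-1, 6), -2, Add(4, Mul(Rational(-1, 2), Mul(-1, -3), Add(1, Mul(-1, -3))))), 433) = Mul(Mul(Rational(-1, 6), -2, Add(4, Mul(Rational(-1, 2), 3, Add(1, 3)))), 433) = Mul(Mul(Rational(-1, 6), -2, Add(4, Mul(Rational(-1, 2), 3, 4))), 433) = Mul(Mul(Rational(-1, 6), -2, Add(4, -6)), 433) = Mul(Mul(Rational(-1, 6), -2, -2), 433) = Mul(Rational(-2, 3), 433) = Rational(-866, 3)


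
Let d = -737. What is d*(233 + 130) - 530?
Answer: -268061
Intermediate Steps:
d*(233 + 130) - 530 = -737*(233 + 130) - 530 = -737*363 - 530 = -267531 - 530 = -268061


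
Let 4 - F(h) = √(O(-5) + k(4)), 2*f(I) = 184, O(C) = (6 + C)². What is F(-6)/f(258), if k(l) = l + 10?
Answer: 1/23 - √15/92 ≈ 0.0013806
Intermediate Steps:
k(l) = 10 + l
f(I) = 92 (f(I) = (½)*184 = 92)
F(h) = 4 - √15 (F(h) = 4 - √((6 - 5)² + (10 + 4)) = 4 - √(1² + 14) = 4 - √(1 + 14) = 4 - √15)
F(-6)/f(258) = (4 - √15)/92 = (4 - √15)*(1/92) = 1/23 - √15/92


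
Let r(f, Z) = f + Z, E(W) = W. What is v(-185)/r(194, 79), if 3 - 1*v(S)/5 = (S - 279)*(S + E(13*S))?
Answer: -6008785/273 ≈ -22010.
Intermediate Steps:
v(S) = 15 - 70*S*(-279 + S) (v(S) = 15 - 5*(S - 279)*(S + 13*S) = 15 - 5*(-279 + S)*14*S = 15 - 70*S*(-279 + S))
r(f, Z) = Z + f
v(-185)/r(194, 79) = (15 - 70*(-185)**2 + 19530*(-185))/(79 + 194) = (15 - 70*34225 - 3613050)/273 = (15 - 2395750 - 3613050)*(1/273) = -6008785*1/273 = -6008785/273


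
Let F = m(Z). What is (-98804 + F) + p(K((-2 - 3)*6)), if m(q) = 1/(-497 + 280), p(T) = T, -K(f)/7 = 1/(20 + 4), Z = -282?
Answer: -514572775/5208 ≈ -98804.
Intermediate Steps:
K(f) = -7/24 (K(f) = -7/(20 + 4) = -7/24)
m(q) = -1/217 (m(q) = 1/(-217) = -1/217)
F = -1/217 ≈ -0.0046083
(-98804 + F) + p(K((-2 - 3)*6)) = (-98804 - 1/217) - 7/24 = -21440469/217 - 7/24 = -514572775/5208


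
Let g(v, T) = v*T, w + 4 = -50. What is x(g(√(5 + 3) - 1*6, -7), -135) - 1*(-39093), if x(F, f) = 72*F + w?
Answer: 42063 - 1008*√2 ≈ 40638.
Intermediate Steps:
w = -54 (w = -4 - 50 = -54)
g(v, T) = T*v
x(F, f) = -54 + 72*F (x(F, f) = 72*F - 54 = -54 + 72*F)
x(g(√(5 + 3) - 1*6, -7), -135) - 1*(-39093) = (-54 + 72*(-7*(√(5 + 3) - 1*6))) - 1*(-39093) = (-54 + 72*(-7*(√8 - 6))) + 39093 = (-54 + 72*(-7*(2*√2 - 6))) + 39093 = (-54 + 72*(-7*(-6 + 2*√2))) + 39093 = (-54 + 72*(42 - 14*√2)) + 39093 = (-54 + (3024 - 1008*√2)) + 39093 = (2970 - 1008*√2) + 39093 = 42063 - 1008*√2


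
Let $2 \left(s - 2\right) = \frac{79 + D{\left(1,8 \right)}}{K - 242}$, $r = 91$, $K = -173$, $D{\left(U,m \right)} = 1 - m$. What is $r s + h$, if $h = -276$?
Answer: $- \frac{42286}{415} \approx -101.89$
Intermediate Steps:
$s = \frac{794}{415}$ ($s = 2 + \frac{\left(79 + \left(1 - 8\right)\right) \frac{1}{-173 - 242}}{2} = 2 + \frac{\left(79 + \left(1 - 8\right)\right) \frac{1}{-415}}{2} = 2 + \frac{\left(79 - 7\right) \left(- \frac{1}{415}\right)}{2} = 2 + \frac{72 \left(- \frac{1}{415}\right)}{2} = 2 + \frac{1}{2} \left(- \frac{72}{415}\right) = 2 - \frac{36}{415} = \frac{794}{415} \approx 1.9133$)
$r s + h = 91 \cdot \frac{794}{415} - 276 = \frac{72254}{415} - 276 = - \frac{42286}{415}$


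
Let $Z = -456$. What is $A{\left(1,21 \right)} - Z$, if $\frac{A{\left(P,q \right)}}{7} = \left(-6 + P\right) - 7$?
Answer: $372$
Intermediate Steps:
$A{\left(P,q \right)} = -91 + 7 P$ ($A{\left(P,q \right)} = 7 \left(\left(-6 + P\right) - 7\right) = 7 \left(-13 + P\right) = -91 + 7 P$)
$A{\left(1,21 \right)} - Z = \left(-91 + 7 \cdot 1\right) - -456 = \left(-91 + 7\right) + 456 = -84 + 456 = 372$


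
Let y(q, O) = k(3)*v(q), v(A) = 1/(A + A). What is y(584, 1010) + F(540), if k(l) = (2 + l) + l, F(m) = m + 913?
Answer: 212139/146 ≈ 1453.0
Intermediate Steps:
F(m) = 913 + m
k(l) = 2 + 2*l
v(A) = 1/(2*A)
y(q, O) = 4/q (y(q, O) = (2 + 2*3)*(1/(2*q)) = (2 + 6)*(1/(2*q)) = 8*(1/(2*q)) = 4/q)
y(584, 1010) + F(540) = 4/584 + (913 + 540) = 4*(1/584) + 1453 = 1/146 + 1453 = 212139/146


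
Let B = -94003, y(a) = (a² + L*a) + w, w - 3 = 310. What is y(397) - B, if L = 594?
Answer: 487743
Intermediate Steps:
w = 313 (w = 3 + 310 = 313)
y(a) = 313 + a² + 594*a (y(a) = (a² + 594*a) + 313 = 313 + a² + 594*a)
y(397) - B = (313 + 397² + 594*397) - 1*(-94003) = (313 + 157609 + 235818) + 94003 = 393740 + 94003 = 487743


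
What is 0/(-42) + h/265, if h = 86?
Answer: 86/265 ≈ 0.32453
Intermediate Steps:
0/(-42) + h/265 = 0/(-42) + 86/265 = 0*(-1/42) + 86*(1/265) = 0 + 86/265 = 86/265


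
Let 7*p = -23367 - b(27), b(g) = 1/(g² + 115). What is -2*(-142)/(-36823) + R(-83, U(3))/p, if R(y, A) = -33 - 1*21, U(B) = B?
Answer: 6146738620/726213963427 ≈ 0.0084641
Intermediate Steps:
b(g) = 1/(115 + g²)
R(y, A) = -54 (R(y, A) = -33 - 21 = -54)
p = -19721749/5908 (p = (-23367 - 1/(115 + 27²))/7 = (-23367 - 1/(115 + 729))/7 = (-23367 - 1/844)/7 = (⅐)*(-19721749/844) = -19721749/5908 ≈ -3338.1)
-2*(-142)/(-36823) + R(-83, U(3))/p = -2*(-142)/(-36823) - 54/(-19721749/5908) = 284*(-1/36823) - 54*(-5908/19721749) = -284/36823 + 319032/19721749 = 6146738620/726213963427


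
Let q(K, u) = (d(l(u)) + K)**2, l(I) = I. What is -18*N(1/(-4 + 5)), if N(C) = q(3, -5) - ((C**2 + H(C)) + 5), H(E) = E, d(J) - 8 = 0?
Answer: -2052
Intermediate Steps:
d(J) = 8 (d(J) = 8 + 0 = 8)
q(K, u) = (8 + K)**2
N(C) = 116 - C - C**2 (N(C) = (8 + 3)**2 - ((C**2 + C) + 5) = 11**2 - ((C + C**2) + 5) = 121 - (5 + C + C**2) = 121 + (-5 - C - C**2) = 116 - C - C**2)
-18*N(1/(-4 + 5)) = -18*(116 - 1/(-4 + 5) - (1/(-4 + 5))**2) = -18*(116 - 1/1 - (1/1)**2) = -18*(116 - 1*1 - 1*1**2) = -18*(116 - 1 - 1*1) = -18*(116 - 1 - 1) = -18*114 = -2052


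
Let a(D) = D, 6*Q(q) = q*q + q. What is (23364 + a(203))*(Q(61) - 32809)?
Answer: -2275063912/3 ≈ -7.5835e+8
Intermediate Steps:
Q(q) = q/6 + q²/6 (Q(q) = (q*q + q)/6 = (q² + q)/6 = (q + q²)/6 = q/6 + q²/6)
(23364 + a(203))*(Q(61) - 32809) = (23364 + 203)*((⅙)*61*(1 + 61) - 32809) = 23567*((⅙)*61*62 - 32809) = 23567*(1891/3 - 32809) = 23567*(-96536/3) = -2275063912/3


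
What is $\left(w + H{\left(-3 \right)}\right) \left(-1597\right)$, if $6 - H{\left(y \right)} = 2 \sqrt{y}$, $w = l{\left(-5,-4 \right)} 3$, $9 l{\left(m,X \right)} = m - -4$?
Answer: $- \frac{27149}{3} + 3194 i \sqrt{3} \approx -9049.7 + 5532.2 i$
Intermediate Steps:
$l{\left(m,X \right)} = \frac{4}{9} + \frac{m}{9}$ ($l{\left(m,X \right)} = \frac{m - -4}{9} = \frac{m + 4}{9} = \frac{4 + m}{9} = \frac{4}{9} + \frac{m}{9}$)
$w = - \frac{1}{3}$ ($w = \left(\frac{4}{9} + \frac{1}{9} \left(-5\right)\right) 3 = \left(\frac{4}{9} - \frac{5}{9}\right) 3 = \left(- \frac{1}{9}\right) 3 = - \frac{1}{3} \approx -0.33333$)
$H{\left(y \right)} = 6 - 2 \sqrt{y}$
$\left(w + H{\left(-3 \right)}\right) \left(-1597\right) = \left(- \frac{1}{3} + \left(6 - 2 \sqrt{-3}\right)\right) \left(-1597\right) = \left(- \frac{1}{3} + \left(6 - 2 i \sqrt{3}\right)\right) \left(-1597\right) = \left(\frac{17}{3} - 2 i \sqrt{3}\right) \left(-1597\right) = - \frac{27149}{3} + 3194 i \sqrt{3}$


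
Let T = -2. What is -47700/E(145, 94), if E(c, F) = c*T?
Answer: 4770/29 ≈ 164.48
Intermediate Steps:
E(c, F) = -2*c (E(c, F) = c*(-2) = -2*c)
-47700/E(145, 94) = -47700/((-2*145)) = -47700/(-290) = -47700*(-1/290) = 4770/29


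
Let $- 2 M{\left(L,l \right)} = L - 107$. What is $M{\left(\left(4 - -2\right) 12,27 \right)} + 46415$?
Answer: $\frac{92865}{2} \approx 46433.0$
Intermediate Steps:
$M{\left(L,l \right)} = \frac{107}{2} - \frac{L}{2}$ ($M{\left(L,l \right)} = - \frac{L - 107}{2} = - \frac{-107 + L}{2} = \frac{107}{2} - \frac{L}{2}$)
$M{\left(\left(4 - -2\right) 12,27 \right)} + 46415 = \left(\frac{107}{2} - \frac{\left(4 - -2\right) 12}{2}\right) + 46415 = \left(\frac{107}{2} - \frac{\left(4 + 2\right) 12}{2}\right) + 46415 = \left(\frac{107}{2} - \frac{6 \cdot 12}{2}\right) + 46415 = \left(\frac{107}{2} - 36\right) + 46415 = \frac{35}{2} + 46415 = \frac{92865}{2}$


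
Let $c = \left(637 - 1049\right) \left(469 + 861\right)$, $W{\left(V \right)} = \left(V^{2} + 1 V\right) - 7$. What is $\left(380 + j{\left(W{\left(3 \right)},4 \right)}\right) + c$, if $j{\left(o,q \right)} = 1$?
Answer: $-547579$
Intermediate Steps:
$W{\left(V \right)} = -7 + V + V^{2}$ ($W{\left(V \right)} = \left(V^{2} + V\right) - 7 = \left(V + V^{2}\right) - 7 = -7 + V + V^{2}$)
$c = -547960$ ($c = \left(-412\right) 1330 = -547960$)
$\left(380 + j{\left(W{\left(3 \right)},4 \right)}\right) + c = \left(380 + 1\right) - 547960 = 381 - 547960 = -547579$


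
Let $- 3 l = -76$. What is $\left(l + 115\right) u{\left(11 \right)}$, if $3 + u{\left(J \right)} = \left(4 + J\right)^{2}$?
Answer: $31154$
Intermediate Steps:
$u{\left(J \right)} = -3 + \left(4 + J\right)^{2}$
$l = \frac{76}{3}$ ($l = \left(- \frac{1}{3}\right) \left(-76\right) = \frac{76}{3} \approx 25.333$)
$\left(l + 115\right) u{\left(11 \right)} = \left(\frac{76}{3} + 115\right) \left(-3 + \left(4 + 11\right)^{2}\right) = \frac{421 \left(-3 + 15^{2}\right)}{3} = \frac{421 \left(-3 + 225\right)}{3} = \frac{421}{3} \cdot 222 = 31154$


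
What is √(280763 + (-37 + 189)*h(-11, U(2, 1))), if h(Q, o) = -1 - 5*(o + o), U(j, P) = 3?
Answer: √276051 ≈ 525.41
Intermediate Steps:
h(Q, o) = -1 - 10*o
√(280763 + (-37 + 189)*h(-11, U(2, 1))) = √(280763 + (-37 + 189)*(-1 - 10*3)) = √(280763 + 152*(-1 - 30)) = √(280763 + 152*(-31)) = √(280763 - 4712) = √276051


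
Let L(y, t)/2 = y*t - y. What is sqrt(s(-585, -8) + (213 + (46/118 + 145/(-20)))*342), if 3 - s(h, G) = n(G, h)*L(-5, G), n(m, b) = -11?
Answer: sqrt(995466054)/118 ≈ 267.38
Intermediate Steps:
L(y, t) = -2*y + 2*t*y (L(y, t) = 2*(y*t - y) = 2*(t*y - y) = 2*(-y + t*y) = -2*y + 2*t*y)
s(h, G) = 113 - 110*G (s(h, G) = 3 - (-11)*2*(-5)*(-1 + G) = 3 - (-11)*(10 - 10*G) = 3 - (-110 + 110*G) = 3 + (110 - 110*G) = 113 - 110*G)
sqrt(s(-585, -8) + (213 + (46/118 + 145/(-20)))*342) = sqrt((113 - 110*(-8)) + (213 + (46/118 + 145/(-20)))*342) = sqrt((113 + 880) + (213 + (46*(1/118) + 145*(-1/20)))*342) = sqrt(993 + (213 + (23/59 - 29/4))*342) = sqrt(993 + (213 - 1619/236)*342) = sqrt(993 + (48649/236)*342) = sqrt(993 + 8318979/118) = sqrt(8436153/118) = sqrt(995466054)/118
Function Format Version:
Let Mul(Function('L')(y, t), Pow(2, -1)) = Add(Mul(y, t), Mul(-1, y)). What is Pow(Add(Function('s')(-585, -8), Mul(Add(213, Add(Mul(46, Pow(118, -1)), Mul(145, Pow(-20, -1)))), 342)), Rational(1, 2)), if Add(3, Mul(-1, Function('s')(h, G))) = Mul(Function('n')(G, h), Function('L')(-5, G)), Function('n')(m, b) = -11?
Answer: Mul(Rational(1, 118), Pow(995466054, Rational(1, 2))) ≈ 267.38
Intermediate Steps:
Function('L')(y, t) = Add(Mul(-2, y), Mul(2, t, y)) (Function('L')(y, t) = Mul(2, Add(Mul(y, t), Mul(-1, y))) = Mul(2, Add(Mul(t, y), Mul(-1, y))) = Mul(2, Add(Mul(-1, y), Mul(t, y))) = Add(Mul(-2, y), Mul(2, t, y)))
Function('s')(h, G) = Add(113, Mul(-110, G)) (Function('s')(h, G) = Add(3, Mul(-1, Mul(-11, Mul(2, -5, Add(-1, G))))) = Add(3, Mul(-1, Mul(-11, Add(10, Mul(-10, G))))) = Add(3, Mul(-1, Add(-110, Mul(110, G)))) = Add(3, Add(110, Mul(-110, G))) = Add(113, Mul(-110, G)))
Pow(Add(Function('s')(-585, -8), Mul(Add(213, Add(Mul(46, Pow(118, -1)), Mul(145, Pow(-20, -1)))), 342)), Rational(1, 2)) = Pow(Add(Add(113, Mul(-110, -8)), Mul(Add(213, Add(Mul(46, Pow(118, -1)), Mul(145, Pow(-20, -1)))), 342)), Rational(1, 2)) = Pow(Add(Add(113, 880), Mul(Add(213, Add(Mul(46, Rational(1, 118)), Mul(145, Rational(-1, 20)))), 342)), Rational(1, 2)) = Pow(Add(993, Mul(Add(213, Add(Rational(23, 59), Rational(-29, 4))), 342)), Rational(1, 2)) = Pow(Add(993, Mul(Add(213, Rational(-1619, 236)), 342)), Rational(1, 2)) = Pow(Add(993, Mul(Rational(48649, 236), 342)), Rational(1, 2)) = Pow(Add(993, Rational(8318979, 118)), Rational(1, 2)) = Pow(Rational(8436153, 118), Rational(1, 2)) = Mul(Rational(1, 118), Pow(995466054, Rational(1, 2)))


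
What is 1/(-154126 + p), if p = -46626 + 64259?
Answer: -1/136493 ≈ -7.3264e-6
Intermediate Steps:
p = 17633
1/(-154126 + p) = 1/(-154126 + 17633) = 1/(-136493) = -1/136493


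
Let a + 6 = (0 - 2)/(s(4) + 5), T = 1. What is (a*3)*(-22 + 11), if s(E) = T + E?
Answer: 1023/5 ≈ 204.60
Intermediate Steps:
s(E) = 1 + E
a = -31/5 (a = -6 + (0 - 2)/((1 + 4) + 5) = -6 - 2/(5 + 5) = -6 - 2/10 = -6 - 2*⅒ = -6 - ⅕ = -31/5 ≈ -6.2000)
(a*3)*(-22 + 11) = (-31/5*3)*(-22 + 11) = -93/5*(-11) = 1023/5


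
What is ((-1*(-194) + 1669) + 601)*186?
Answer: 458304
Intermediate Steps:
((-1*(-194) + 1669) + 601)*186 = ((194 + 1669) + 601)*186 = (1863 + 601)*186 = 2464*186 = 458304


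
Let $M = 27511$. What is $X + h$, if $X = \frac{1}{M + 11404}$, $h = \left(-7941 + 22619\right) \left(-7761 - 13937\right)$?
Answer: $- \frac{12393775440259}{38915} \approx -3.1848 \cdot 10^{8}$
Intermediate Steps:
$h = -318483244$ ($h = 14678 \left(-21698\right) = -318483244$)
$X = \frac{1}{38915}$ ($X = \frac{1}{27511 + 11404} = \frac{1}{38915} \approx 2.5697 \cdot 10^{-5}$)
$X + h = \frac{1}{38915} - 318483244 = - \frac{12393775440259}{38915}$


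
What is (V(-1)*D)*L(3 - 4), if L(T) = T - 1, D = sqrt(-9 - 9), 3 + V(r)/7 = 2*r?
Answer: 210*I*sqrt(2) ≈ 296.98*I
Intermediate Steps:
V(r) = -21 + 14*r (V(r) = -21 + 7*(2*r) = -21 + 14*r)
D = 3*I*sqrt(2) (D = sqrt(-18) = 3*I*sqrt(2) ≈ 4.2426*I)
L(T) = -1 + T
(V(-1)*D)*L(3 - 4) = ((-21 + 14*(-1))*(3*I*sqrt(2)))*(-1 + (3 - 4)) = ((-21 - 14)*(3*I*sqrt(2)))*(-1 - 1) = -105*I*sqrt(2)*(-2) = 210*I*sqrt(2)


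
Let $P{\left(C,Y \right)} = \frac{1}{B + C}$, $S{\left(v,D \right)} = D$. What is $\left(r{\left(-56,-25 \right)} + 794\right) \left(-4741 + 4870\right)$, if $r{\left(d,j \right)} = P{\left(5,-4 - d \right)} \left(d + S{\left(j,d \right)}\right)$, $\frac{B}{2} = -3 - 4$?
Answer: $\frac{312094}{3} \approx 1.0403 \cdot 10^{5}$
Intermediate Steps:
$B = -14$ ($B = 2 \left(-3 - 4\right) = 2 \left(-7\right) = -14$)
$P{\left(C,Y \right)} = \frac{1}{-14 + C}$
$r{\left(d,j \right)} = - \frac{2 d}{9}$ ($r{\left(d,j \right)} = \frac{d + d}{-14 + 5} = \frac{2 d}{-9} = - \frac{2 d}{9}$)
$\left(r{\left(-56,-25 \right)} + 794\right) \left(-4741 + 4870\right) = \left(\left(- \frac{2}{9}\right) \left(-56\right) + 794\right) \left(-4741 + 4870\right) = \left(\frac{112}{9} + 794\right) 129 = \frac{7258}{9} \cdot 129 = \frac{312094}{3}$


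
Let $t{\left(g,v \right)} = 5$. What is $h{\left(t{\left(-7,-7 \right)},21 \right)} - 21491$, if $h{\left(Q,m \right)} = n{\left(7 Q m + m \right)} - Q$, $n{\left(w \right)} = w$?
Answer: $-20740$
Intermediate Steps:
$h{\left(Q,m \right)} = m - Q + 7 Q m$ ($h{\left(Q,m \right)} = \left(7 Q m + m\right) - Q = \left(m + 7 Q m\right) - Q = m - Q + 7 Q m$)
$h{\left(t{\left(-7,-7 \right)},21 \right)} - 21491 = \left(\left(-1\right) 5 + 21 \left(1 + 7 \cdot 5\right)\right) - 21491 = \left(-5 + 21 \left(1 + 35\right)\right) - 21491 = \left(-5 + 21 \cdot 36\right) - 21491 = \left(-5 + 756\right) - 21491 = 751 - 21491 = -20740$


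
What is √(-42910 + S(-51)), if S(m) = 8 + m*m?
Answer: I*√40301 ≈ 200.75*I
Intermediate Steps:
S(m) = 8 + m²
√(-42910 + S(-51)) = √(-42910 + (8 + (-51)²)) = √(-42910 + (8 + 2601)) = √(-42910 + 2609) = √(-40301) = I*√40301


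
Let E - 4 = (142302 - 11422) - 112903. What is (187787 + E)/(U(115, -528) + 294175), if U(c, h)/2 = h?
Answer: 205768/293119 ≈ 0.70199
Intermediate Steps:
U(c, h) = 2*h
E = 17981 (E = 4 + ((142302 - 11422) - 112903) = 4 + (130880 - 112903) = 4 + 17977 = 17981)
(187787 + E)/(U(115, -528) + 294175) = (187787 + 17981)/(2*(-528) + 294175) = 205768/(-1056 + 294175) = 205768/293119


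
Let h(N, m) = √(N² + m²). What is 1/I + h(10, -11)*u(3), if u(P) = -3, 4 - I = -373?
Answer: 1/377 - 3*√221 ≈ -44.596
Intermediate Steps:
I = 377 (I = 4 - 1*(-373) = 4 + 373 = 377)
1/I + h(10, -11)*u(3) = 1/377 + √(10² + (-11)²)*(-3) = 1/377 + √(100 + 121)*(-3) = 1/377 + √221*(-3) = 1/377 - 3*√221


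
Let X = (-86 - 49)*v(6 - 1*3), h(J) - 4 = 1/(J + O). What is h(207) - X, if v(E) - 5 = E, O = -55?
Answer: 164769/152 ≈ 1084.0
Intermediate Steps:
v(E) = 5 + E
h(J) = 4 + 1/(-55 + J) (h(J) = 4 + 1/(J - 55) = 4 + 1/(-55 + J))
X = -1080 (X = (-86 - 49)*(5 + (6 - 1*3)) = -135*(5 + (6 - 3)) = -135*(5 + 3) = -135*8 = -1080)
h(207) - X = (-219 + 4*207)/(-55 + 207) - 1*(-1080) = (-219 + 828)/152 + 1080 = (1/152)*609 + 1080 = 609/152 + 1080 = 164769/152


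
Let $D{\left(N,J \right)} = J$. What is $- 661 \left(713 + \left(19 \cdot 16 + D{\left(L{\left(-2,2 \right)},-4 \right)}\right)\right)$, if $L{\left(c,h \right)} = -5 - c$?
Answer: $-669593$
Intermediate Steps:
$- 661 \left(713 + \left(19 \cdot 16 + D{\left(L{\left(-2,2 \right)},-4 \right)}\right)\right) = - 661 \left(713 + \left(19 \cdot 16 - 4\right)\right) = - 661 \left(713 + \left(304 - 4\right)\right) = - 661 \left(713 + 300\right) = \left(-661\right) 1013 = -669593$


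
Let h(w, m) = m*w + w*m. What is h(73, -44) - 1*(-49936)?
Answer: 43512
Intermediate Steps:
h(w, m) = 2*m*w (h(w, m) = m*w + m*w = 2*m*w)
h(73, -44) - 1*(-49936) = 2*(-44)*73 - 1*(-49936) = -6424 + 49936 = 43512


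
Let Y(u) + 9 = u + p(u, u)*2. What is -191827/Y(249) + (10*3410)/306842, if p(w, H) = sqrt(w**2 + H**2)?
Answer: 294614354020/2802541407 - 15921641*sqrt(2)/73068 ≈ -203.04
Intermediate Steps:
p(w, H) = sqrt(H**2 + w**2)
Y(u) = -9 + u + 2*sqrt(2)*sqrt(u**2) (Y(u) = -9 + (u + sqrt(u**2 + u**2)*2) = -9 + (u + sqrt(2*u**2)*2) = -9 + (u + (sqrt(2)*sqrt(u**2))*2) = -9 + (u + 2*sqrt(2)*sqrt(u**2)) = -9 + u + 2*sqrt(2)*sqrt(u**2))
-191827/Y(249) + (10*3410)/306842 = -191827/(-9 + 249 + 2*sqrt(2)*sqrt(249**2)) + (10*3410)/306842 = -191827/(-9 + 249 + 2*sqrt(2)*sqrt(62001)) + 34100*(1/306842) = -191827/(-9 + 249 + 2*sqrt(2)*249) + 17050/153421 = -191827/(-9 + 249 + 498*sqrt(2)) + 17050/153421 = -191827/(240 + 498*sqrt(2)) + 17050/153421 = 17050/153421 - 191827/(240 + 498*sqrt(2))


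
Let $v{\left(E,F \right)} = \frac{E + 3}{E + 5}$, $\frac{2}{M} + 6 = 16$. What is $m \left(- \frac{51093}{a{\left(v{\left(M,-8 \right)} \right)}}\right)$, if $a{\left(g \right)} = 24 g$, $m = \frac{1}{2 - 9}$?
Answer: $\frac{31629}{64} \approx 494.2$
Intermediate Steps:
$M = \frac{1}{5}$ ($M = \frac{2}{-6 + 16} = \frac{2}{10} = 2 \cdot \frac{1}{10} = \frac{1}{5} \approx 0.2$)
$v{\left(E,F \right)} = \frac{3 + E}{5 + E}$
$m = - \frac{1}{7}$ ($m = \frac{1}{2 - 9} = \frac{1}{-7} = - \frac{1}{7} \approx -0.14286$)
$m \left(- \frac{51093}{a{\left(v{\left(M,-8 \right)} \right)}}\right) = - \frac{\left(-51093\right) \frac{1}{24 \frac{3 + \frac{1}{5}}{5 + \frac{1}{5}}}}{7} = - \frac{\left(-51093\right) \frac{1}{24 \frac{1}{\frac{26}{5}} \cdot \frac{16}{5}}}{7} = - \frac{\left(-51093\right) \frac{1}{24 \cdot \frac{5}{26} \cdot \frac{16}{5}}}{7} = - \frac{\left(-51093\right) \frac{1}{24 \cdot \frac{8}{13}}}{7} = - \frac{\left(-51093\right) \frac{1}{\frac{192}{13}}}{7} = - \frac{\left(-51093\right) \frac{13}{192}}{7} = \left(- \frac{1}{7}\right) \left(- \frac{221403}{64}\right) = \frac{31629}{64}$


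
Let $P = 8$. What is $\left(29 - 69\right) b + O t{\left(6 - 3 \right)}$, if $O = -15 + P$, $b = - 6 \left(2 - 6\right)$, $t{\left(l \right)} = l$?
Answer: $-981$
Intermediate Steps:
$b = 24$ ($b = \left(-6\right) \left(-4\right) = 24$)
$O = -7$ ($O = -15 + 8 = -7$)
$\left(29 - 69\right) b + O t{\left(6 - 3 \right)} = \left(29 - 69\right) 24 - 7 \left(6 - 3\right) = \left(-40\right) 24 - 21 = -960 - 21 = -981$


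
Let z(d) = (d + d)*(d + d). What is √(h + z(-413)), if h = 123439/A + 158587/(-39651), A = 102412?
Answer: 19*√7791141775392225160761/2030369106 ≈ 826.00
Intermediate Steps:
z(d) = 4*d² (z(d) = (2*d)*(2*d) = 4*d²)
h = -11346732055/4060738212 (h = 123439/102412 + 158587/(-39651) = 123439*(1/102412) + 158587*(-1/39651) = 123439/102412 - 158587/39651 = -11346732055/4060738212 ≈ -2.7943)
√(h + z(-413)) = √(-11346732055/4060738212 + 4*(-413)²) = √(-11346732055/4060738212 + 4*170569) = √(-11346732055/4060738212 + 682276) = √(2770532877598457/4060738212) = 19*√7791141775392225160761/2030369106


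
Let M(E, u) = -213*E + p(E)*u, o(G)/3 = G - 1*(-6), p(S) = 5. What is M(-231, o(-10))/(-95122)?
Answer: -49143/95122 ≈ -0.51663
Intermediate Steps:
o(G) = 18 + 3*G (o(G) = 3*(G - 1*(-6)) = 3*(G + 6) = 3*(6 + G) = 18 + 3*G)
M(E, u) = -213*E + 5*u
M(-231, o(-10))/(-95122) = (-213*(-231) + 5*(18 + 3*(-10)))/(-95122) = (49203 + 5*(18 - 30))*(-1/95122) = (49203 + 5*(-12))*(-1/95122) = (49203 - 60)*(-1/95122) = 49143*(-1/95122) = -49143/95122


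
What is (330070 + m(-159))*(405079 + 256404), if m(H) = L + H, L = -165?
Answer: 218121373318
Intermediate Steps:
m(H) = -165 + H
(330070 + m(-159))*(405079 + 256404) = (330070 + (-165 - 159))*(405079 + 256404) = (330070 - 324)*661483 = 329746*661483 = 218121373318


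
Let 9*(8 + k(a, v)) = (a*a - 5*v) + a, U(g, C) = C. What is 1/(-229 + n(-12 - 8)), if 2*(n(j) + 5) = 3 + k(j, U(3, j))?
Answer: -6/1259 ≈ -0.0047657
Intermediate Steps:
k(a, v) = -8 - 5*v/9 + a/9 + a²/9 (k(a, v) = -8 + ((a*a - 5*v) + a)/9 = -8 + ((a² - 5*v) + a)/9 = -8 + (a + a² - 5*v)/9 = -8 + (-5*v/9 + a/9 + a²/9) = -8 - 5*v/9 + a/9 + a²/9)
n(j) = -15/2 - 2*j/9 + j²/18 (n(j) = -5 + (3 + (-8 - 5*j/9 + j/9 + j²/9))/2 = -5 + (3 + (-8 - 4*j/9 + j²/9))/2 = -5 + (-5 - 4*j/9 + j²/9)/2 = -5 + (-5/2 - 2*j/9 + j²/18) = -15/2 - 2*j/9 + j²/18)
1/(-229 + n(-12 - 8)) = 1/(-229 + (-15/2 - 2*(-12 - 8)/9 + (-12 - 8)²/18)) = 1/(-229 + (-15/2 - 2/9*(-20) + (1/18)*(-20)²)) = 1/(-229 + (-15/2 + 40/9 + (1/18)*400)) = 1/(-229 + (-15/2 + 40/9 + 200/9)) = 1/(-229 + 115/6) = 1/(-1259/6) = -6/1259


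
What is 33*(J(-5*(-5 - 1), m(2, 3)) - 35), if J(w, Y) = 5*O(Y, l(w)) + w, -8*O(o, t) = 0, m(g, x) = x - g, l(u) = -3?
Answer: -165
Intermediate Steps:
O(o, t) = 0 (O(o, t) = -⅛*0 = 0)
J(w, Y) = w (J(w, Y) = 5*0 + w = 0 + w = w)
33*(J(-5*(-5 - 1), m(2, 3)) - 35) = 33*(-5*(-5 - 1) - 35) = 33*(-5*(-6) - 35) = 33*(30 - 35) = 33*(-5) = -165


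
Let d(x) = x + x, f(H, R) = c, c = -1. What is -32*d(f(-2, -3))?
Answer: 64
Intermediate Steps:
f(H, R) = -1
d(x) = 2*x
-32*d(f(-2, -3)) = -64*(-1) = -32*(-2) = 64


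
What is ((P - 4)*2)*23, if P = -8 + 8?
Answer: -184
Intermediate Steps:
P = 0
((P - 4)*2)*23 = ((0 - 4)*2)*23 = -4*2*23 = -8*23 = -184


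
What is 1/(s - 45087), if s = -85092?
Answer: -1/130179 ≈ -7.6817e-6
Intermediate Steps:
1/(s - 45087) = 1/(-85092 - 45087) = 1/(-130179) = -1/130179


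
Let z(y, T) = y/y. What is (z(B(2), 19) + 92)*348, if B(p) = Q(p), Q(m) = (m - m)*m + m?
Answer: 32364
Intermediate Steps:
Q(m) = m (Q(m) = 0*m + m = 0 + m = m)
B(p) = p
z(y, T) = 1
(z(B(2), 19) + 92)*348 = (1 + 92)*348 = 93*348 = 32364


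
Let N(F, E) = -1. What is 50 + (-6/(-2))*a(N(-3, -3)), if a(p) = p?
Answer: 47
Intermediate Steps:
50 + (-6/(-2))*a(N(-3, -3)) = 50 - 6/(-2)*(-1) = 50 - 6*(-1/2)*(-1) = 50 + 3*(-1) = 50 - 3 = 47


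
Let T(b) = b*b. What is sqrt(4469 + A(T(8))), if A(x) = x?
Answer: sqrt(4533) ≈ 67.328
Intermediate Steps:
T(b) = b**2
sqrt(4469 + A(T(8))) = sqrt(4469 + 8**2) = sqrt(4469 + 64) = sqrt(4533)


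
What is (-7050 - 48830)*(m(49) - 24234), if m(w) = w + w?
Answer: 1348719680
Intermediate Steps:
m(w) = 2*w
(-7050 - 48830)*(m(49) - 24234) = (-7050 - 48830)*(2*49 - 24234) = -55880*(98 - 24234) = -55880*(-24136) = 1348719680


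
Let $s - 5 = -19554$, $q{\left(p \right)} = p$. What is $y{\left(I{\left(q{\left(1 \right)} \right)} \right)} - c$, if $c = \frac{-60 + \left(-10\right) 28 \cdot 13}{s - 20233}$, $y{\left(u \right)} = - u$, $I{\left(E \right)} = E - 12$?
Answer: $\frac{216951}{19891} \approx 10.907$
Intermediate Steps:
$s = -19549$ ($s = 5 - 19554 = -19549$)
$I{\left(E \right)} = -12 + E$
$c = \frac{1850}{19891}$ ($c = \frac{-60 + \left(-10\right) 28 \cdot 13}{-19549 - 20233} = \frac{-60 - 3640}{-39782} = \left(-60 - 3640\right) \left(- \frac{1}{39782}\right) = \left(-3700\right) \left(- \frac{1}{39782}\right) = \frac{1850}{19891} \approx 0.093007$)
$y{\left(I{\left(q{\left(1 \right)} \right)} \right)} - c = - (-12 + 1) - \frac{1850}{19891} = \left(-1\right) \left(-11\right) - \frac{1850}{19891} = 11 - \frac{1850}{19891} = \frac{216951}{19891}$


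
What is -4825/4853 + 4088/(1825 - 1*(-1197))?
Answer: 2628957/7332883 ≈ 0.35852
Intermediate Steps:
-4825/4853 + 4088/(1825 - 1*(-1197)) = -4825*1/4853 + 4088/(1825 + 1197) = -4825/4853 + 4088/3022 = -4825/4853 + 4088*(1/3022) = -4825/4853 + 2044/1511 = 2628957/7332883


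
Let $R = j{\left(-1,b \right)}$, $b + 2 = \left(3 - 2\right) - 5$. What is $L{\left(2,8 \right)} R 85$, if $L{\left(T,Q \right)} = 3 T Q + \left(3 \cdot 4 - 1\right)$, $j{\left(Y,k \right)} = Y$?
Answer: $-5015$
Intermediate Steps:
$b = -6$ ($b = -2 + \left(\left(3 - 2\right) - 5\right) = -2 + \left(1 - 5\right) = -2 - 4 = -6$)
$R = -1$
$L{\left(T,Q \right)} = 11 + 3 Q T$ ($L{\left(T,Q \right)} = 3 Q T + \left(12 - 1\right) = 3 Q T + 11 = 11 + 3 Q T$)
$L{\left(2,8 \right)} R 85 = \left(11 + 3 \cdot 8 \cdot 2\right) \left(-1\right) 85 = \left(11 + 48\right) \left(-1\right) 85 = 59 \left(-1\right) 85 = \left(-59\right) 85 = -5015$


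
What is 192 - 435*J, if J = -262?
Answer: 114162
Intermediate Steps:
192 - 435*J = 192 - 435*(-262) = 192 + 113970 = 114162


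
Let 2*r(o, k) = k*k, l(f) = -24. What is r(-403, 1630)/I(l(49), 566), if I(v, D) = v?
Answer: -664225/12 ≈ -55352.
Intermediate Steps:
r(o, k) = k²/2 (r(o, k) = (k*k)/2 = k²/2)
r(-403, 1630)/I(l(49), 566) = ((½)*1630²)/(-24) = ((½)*2656900)*(-1/24) = 1328450*(-1/24) = -664225/12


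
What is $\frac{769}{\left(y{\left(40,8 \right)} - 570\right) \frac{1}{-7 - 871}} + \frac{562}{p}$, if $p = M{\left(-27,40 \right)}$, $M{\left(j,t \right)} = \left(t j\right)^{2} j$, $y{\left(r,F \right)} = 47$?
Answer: $\frac{10631685697837}{8235367200} \approx 1291.0$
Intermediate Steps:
$M{\left(j,t \right)} = j^{3} t^{2}$ ($M{\left(j,t \right)} = \left(j t\right)^{2} j = j^{2} t^{2} j = j^{3} t^{2}$)
$p = -31492800$ ($p = \left(-27\right)^{3} \cdot 40^{2} = \left(-19683\right) 1600 = -31492800$)
$\frac{769}{\left(y{\left(40,8 \right)} - 570\right) \frac{1}{-7 - 871}} + \frac{562}{p} = \frac{769}{\left(47 - 570\right) \frac{1}{-7 - 871}} + \frac{562}{-31492800} = \frac{769}{\left(-523\right) \frac{1}{-878}} + 562 \left(- \frac{1}{31492800}\right) = \frac{769}{\left(-523\right) \left(- \frac{1}{878}\right)} - \frac{281}{15746400} = \frac{769}{\frac{523}{878}} - \frac{281}{15746400} = 769 \cdot \frac{878}{523} - \frac{281}{15746400} = \frac{675182}{523} - \frac{281}{15746400} = \frac{10631685697837}{8235367200}$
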